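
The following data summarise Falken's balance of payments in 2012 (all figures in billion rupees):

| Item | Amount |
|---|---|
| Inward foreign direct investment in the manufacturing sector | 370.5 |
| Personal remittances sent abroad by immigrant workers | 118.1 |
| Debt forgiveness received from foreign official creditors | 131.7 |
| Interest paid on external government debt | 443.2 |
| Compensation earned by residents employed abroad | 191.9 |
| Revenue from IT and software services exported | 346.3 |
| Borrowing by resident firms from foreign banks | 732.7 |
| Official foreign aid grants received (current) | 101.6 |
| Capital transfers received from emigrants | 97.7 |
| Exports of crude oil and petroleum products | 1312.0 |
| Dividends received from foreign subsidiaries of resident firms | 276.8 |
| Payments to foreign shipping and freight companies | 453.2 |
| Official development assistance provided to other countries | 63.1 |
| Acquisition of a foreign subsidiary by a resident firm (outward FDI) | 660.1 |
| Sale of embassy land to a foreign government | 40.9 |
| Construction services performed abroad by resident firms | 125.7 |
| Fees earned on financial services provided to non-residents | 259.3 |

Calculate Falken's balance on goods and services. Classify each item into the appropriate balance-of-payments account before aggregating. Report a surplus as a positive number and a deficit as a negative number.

Goods: 1312.0
Services: 259.3 - 453.2 + 346.3 + 125.7 = 278.1
Trade balance = 1312.0 + 278.1 = 1590.1
(Excluded from the trade balance — financial account: inward foreign direct investment in the manufacturing sector 370.5, borrowing by resident firms from foreign banks 732.7, acquisition of a foreign subsidiary by a resident firm (outward FDI) 660.1; secondary income: personal remittances sent abroad by immigrant workers 118.1, official foreign aid grants received (current) 101.6, official development assistance provided to other countries 63.1; capital account: debt forgiveness received from foreign official creditors 131.7, capital transfers received from emigrants 97.7, sale of embassy land to a foreign government 40.9; primary income: interest paid on external government debt 443.2, compensation earned by residents employed abroad 191.9, dividends received from foreign subsidiaries of resident firms 276.8.)

1590.1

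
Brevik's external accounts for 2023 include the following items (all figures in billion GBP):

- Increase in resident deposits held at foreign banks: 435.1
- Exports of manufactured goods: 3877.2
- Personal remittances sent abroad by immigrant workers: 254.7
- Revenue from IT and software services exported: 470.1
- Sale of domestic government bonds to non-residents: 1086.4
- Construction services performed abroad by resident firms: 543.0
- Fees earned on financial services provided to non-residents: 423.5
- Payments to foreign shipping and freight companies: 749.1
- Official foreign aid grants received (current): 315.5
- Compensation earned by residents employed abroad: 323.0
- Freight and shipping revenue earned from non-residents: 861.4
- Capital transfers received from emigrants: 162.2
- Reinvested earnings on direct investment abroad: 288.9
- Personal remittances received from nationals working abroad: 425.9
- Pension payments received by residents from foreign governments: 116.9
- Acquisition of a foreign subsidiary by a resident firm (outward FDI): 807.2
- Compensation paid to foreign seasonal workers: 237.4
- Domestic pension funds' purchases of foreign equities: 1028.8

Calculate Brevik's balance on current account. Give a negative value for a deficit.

Goods: 3877.2
Services: 861.4 + 423.5 + 543.0 + 470.1 - 749.1 = 1548.9
Primary income: -237.4 + 323.0 + 288.9 = 374.5
Secondary income: 315.5 + 116.9 - 254.7 + 425.9 = 603.6
Current account = 3877.2 + 1548.9 + 374.5 + 603.6 = 6404.2
(Excluded from the current account — financial account: increase in resident deposits held at foreign banks 435.1, sale of domestic government bonds to non-residents 1086.4, acquisition of a foreign subsidiary by a resident firm (outward FDI) 807.2, domestic pension funds' purchases of foreign equities 1028.8; capital account: capital transfers received from emigrants 162.2.)

6404.2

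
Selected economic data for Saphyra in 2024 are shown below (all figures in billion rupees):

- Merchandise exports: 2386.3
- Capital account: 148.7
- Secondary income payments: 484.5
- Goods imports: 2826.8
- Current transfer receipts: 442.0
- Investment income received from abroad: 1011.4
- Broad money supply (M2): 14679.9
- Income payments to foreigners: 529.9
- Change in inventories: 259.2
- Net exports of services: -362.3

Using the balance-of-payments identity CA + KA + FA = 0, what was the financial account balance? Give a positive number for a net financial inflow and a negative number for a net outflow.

Goods balance = 2386.3 - 2826.8 = -440.5
Services balance = -362.3
Trade balance (goods + services) = -440.5 + (-362.3) = -802.8
Net primary income = 1011.4 - 529.9 = 481.5
Net secondary income = 442.0 - 484.5 = -42.5
Current account = -802.8 + 481.5 + (-42.5) = -363.8
Financial account = -(-363.8 + 148.7) = 215.1

215.1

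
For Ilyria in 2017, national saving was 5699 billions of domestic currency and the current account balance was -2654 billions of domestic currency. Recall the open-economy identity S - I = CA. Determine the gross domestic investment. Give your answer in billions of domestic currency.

I = S - CA = 5699 - (-2654) = 8353

8353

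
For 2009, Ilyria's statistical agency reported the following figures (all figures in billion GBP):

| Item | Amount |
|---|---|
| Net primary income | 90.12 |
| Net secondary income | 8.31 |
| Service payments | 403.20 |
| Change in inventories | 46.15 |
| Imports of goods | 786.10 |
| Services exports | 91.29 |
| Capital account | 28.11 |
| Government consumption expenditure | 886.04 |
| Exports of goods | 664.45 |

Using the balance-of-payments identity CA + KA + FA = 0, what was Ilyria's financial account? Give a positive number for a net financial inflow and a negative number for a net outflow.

307.02

Goods balance = 664.45 - 786.10 = -121.65
Services balance = 91.29 - 403.20 = -311.91
Trade balance (goods + services) = -121.65 + (-311.91) = -433.56
Net primary income = 90.12
Net secondary income = 8.31
Current account = -433.56 + 90.12 + 8.31 = -335.13
Financial account = -(-335.13 + 28.11) = 307.02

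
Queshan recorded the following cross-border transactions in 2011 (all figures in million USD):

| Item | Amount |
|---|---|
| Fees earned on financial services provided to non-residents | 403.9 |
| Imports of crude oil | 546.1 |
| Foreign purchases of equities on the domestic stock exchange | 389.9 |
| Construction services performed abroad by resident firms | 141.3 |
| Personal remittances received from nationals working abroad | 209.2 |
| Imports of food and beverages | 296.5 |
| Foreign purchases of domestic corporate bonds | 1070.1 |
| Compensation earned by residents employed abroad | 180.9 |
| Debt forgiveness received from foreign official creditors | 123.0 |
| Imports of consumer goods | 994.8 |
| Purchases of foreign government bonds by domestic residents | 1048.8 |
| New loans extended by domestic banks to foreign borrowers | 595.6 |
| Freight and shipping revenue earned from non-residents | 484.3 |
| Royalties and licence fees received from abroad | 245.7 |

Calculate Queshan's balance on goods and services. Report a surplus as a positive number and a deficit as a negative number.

Goods: -994.8 - 296.5 - 546.1 = -1837.4
Services: 403.9 + 245.7 + 484.3 + 141.3 = 1275.2
Trade balance = -1837.4 + 1275.2 = -562.2
(Excluded from the trade balance — financial account: foreign purchases of equities on the domestic stock exchange 389.9, foreign purchases of domestic corporate bonds 1070.1, purchases of foreign government bonds by domestic residents 1048.8, new loans extended by domestic banks to foreign borrowers 595.6; secondary income: personal remittances received from nationals working abroad 209.2; primary income: compensation earned by residents employed abroad 180.9; capital account: debt forgiveness received from foreign official creditors 123.0.)

-562.2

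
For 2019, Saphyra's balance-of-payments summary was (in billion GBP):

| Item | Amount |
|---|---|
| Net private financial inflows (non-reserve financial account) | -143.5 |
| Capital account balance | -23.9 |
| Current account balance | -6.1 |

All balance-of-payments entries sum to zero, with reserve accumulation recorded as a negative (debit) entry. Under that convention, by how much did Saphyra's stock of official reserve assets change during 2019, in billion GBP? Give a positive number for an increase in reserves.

-173.5

Official reserve transactions balance = -((-6.1) + (-23.9) + (-143.5)) = 173.5
An accumulation of reserves is recorded as a debit (negative entry), so the change in the stock of reserves is the negative of that balance.
Change in official reserves = -(173.5) = -173.5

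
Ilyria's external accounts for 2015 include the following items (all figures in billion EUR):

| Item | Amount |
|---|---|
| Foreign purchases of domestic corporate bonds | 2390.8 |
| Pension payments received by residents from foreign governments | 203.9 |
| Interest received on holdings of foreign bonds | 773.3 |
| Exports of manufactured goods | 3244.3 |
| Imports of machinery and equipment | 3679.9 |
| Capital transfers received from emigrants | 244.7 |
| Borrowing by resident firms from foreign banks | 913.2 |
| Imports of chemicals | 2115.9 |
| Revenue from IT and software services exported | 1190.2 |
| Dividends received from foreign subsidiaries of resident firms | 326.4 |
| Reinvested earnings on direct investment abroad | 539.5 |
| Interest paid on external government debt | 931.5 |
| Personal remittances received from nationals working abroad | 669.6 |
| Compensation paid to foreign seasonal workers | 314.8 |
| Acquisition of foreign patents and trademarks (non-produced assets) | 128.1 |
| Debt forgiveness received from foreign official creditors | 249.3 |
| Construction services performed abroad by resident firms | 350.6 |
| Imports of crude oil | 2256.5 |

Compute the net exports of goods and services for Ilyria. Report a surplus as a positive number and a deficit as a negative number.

Goods: -2115.9 - 3679.9 + 3244.3 - 2256.5 = -4808.0
Services: 1190.2 + 350.6 = 1540.8
Trade balance = -4808.0 + 1540.8 = -3267.2
(Excluded from the trade balance — financial account: foreign purchases of domestic corporate bonds 2390.8, borrowing by resident firms from foreign banks 913.2; secondary income: pension payments received by residents from foreign governments 203.9, personal remittances received from nationals working abroad 669.6; primary income: interest received on holdings of foreign bonds 773.3, dividends received from foreign subsidiaries of resident firms 326.4, reinvested earnings on direct investment abroad 539.5, interest paid on external government debt 931.5, compensation paid to foreign seasonal workers 314.8; capital account: capital transfers received from emigrants 244.7, acquisition of foreign patents and trademarks (non-produced assets) 128.1, debt forgiveness received from foreign official creditors 249.3.)

-3267.2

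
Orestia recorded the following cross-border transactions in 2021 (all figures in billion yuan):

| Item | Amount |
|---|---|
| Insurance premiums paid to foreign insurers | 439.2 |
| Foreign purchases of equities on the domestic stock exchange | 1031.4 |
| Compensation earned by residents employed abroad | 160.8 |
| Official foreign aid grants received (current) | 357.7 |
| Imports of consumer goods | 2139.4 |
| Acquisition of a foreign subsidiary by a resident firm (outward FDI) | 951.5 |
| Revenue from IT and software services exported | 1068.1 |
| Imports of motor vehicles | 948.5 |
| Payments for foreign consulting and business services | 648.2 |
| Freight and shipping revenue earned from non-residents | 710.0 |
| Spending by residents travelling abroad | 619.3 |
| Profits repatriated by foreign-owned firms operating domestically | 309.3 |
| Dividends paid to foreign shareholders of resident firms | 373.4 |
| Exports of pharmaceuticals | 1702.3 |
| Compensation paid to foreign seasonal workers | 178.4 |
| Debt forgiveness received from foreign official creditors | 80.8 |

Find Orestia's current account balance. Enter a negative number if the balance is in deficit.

Goods: 1702.3 - 2139.4 - 948.5 = -1385.6
Services: 710.0 + 1068.1 - 648.2 - 619.3 - 439.2 = 71.4
Primary income: 160.8 - 309.3 - 178.4 - 373.4 = -700.3
Secondary income: 357.7
Current account = (-1385.6) + 71.4 + (-700.3) + 357.7 = -1656.8
(Excluded from the current account — financial account: foreign purchases of equities on the domestic stock exchange 1031.4, acquisition of a foreign subsidiary by a resident firm (outward FDI) 951.5; capital account: debt forgiveness received from foreign official creditors 80.8.)

-1656.8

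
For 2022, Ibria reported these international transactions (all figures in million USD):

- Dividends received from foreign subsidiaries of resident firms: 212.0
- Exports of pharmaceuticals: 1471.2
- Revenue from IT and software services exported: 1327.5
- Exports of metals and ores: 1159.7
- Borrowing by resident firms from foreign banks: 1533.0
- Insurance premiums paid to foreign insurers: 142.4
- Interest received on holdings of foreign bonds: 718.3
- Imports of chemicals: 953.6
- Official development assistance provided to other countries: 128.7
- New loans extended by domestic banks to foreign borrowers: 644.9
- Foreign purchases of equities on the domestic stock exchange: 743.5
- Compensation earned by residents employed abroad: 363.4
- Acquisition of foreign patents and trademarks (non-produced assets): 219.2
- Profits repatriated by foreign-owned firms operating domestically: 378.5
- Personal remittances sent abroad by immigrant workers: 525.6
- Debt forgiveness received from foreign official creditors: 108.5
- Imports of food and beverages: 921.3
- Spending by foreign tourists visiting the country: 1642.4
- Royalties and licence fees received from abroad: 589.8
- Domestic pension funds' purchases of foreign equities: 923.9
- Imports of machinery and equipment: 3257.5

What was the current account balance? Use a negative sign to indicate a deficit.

1176.7

Goods: -921.3 + 1159.7 - 953.6 + 1471.2 - 3257.5 = -2501.5
Services: 1642.4 + 589.8 + 1327.5 - 142.4 = 3417.3
Primary income: -378.5 + 212.0 + 363.4 + 718.3 = 915.2
Secondary income: -128.7 - 525.6 = -654.3
Current account = (-2501.5) + 3417.3 + 915.2 + (-654.3) = 1176.7
(Excluded from the current account — financial account: borrowing by resident firms from foreign banks 1533.0, new loans extended by domestic banks to foreign borrowers 644.9, foreign purchases of equities on the domestic stock exchange 743.5, domestic pension funds' purchases of foreign equities 923.9; capital account: acquisition of foreign patents and trademarks (non-produced assets) 219.2, debt forgiveness received from foreign official creditors 108.5.)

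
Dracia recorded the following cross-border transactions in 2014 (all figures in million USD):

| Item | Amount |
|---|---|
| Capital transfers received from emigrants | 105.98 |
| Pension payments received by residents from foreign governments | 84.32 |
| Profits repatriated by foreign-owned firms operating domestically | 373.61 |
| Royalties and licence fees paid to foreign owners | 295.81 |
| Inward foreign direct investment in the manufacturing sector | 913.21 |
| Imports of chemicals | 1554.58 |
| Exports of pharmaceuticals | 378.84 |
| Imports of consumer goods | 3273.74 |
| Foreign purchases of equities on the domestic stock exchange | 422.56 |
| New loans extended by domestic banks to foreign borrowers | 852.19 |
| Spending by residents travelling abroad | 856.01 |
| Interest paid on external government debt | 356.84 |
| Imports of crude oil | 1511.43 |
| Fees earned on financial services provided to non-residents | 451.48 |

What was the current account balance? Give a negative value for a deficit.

Goods: -1511.43 - 3273.74 + 378.84 - 1554.58 = -5960.91
Services: 451.48 - 856.01 - 295.81 = -700.34
Primary income: -373.61 - 356.84 = -730.45
Secondary income: 84.32
Current account = (-5960.91) + (-700.34) + (-730.45) + 84.32 = -7307.38
(Excluded from the current account — capital account: capital transfers received from emigrants 105.98; financial account: inward foreign direct investment in the manufacturing sector 913.21, foreign purchases of equities on the domestic stock exchange 422.56, new loans extended by domestic banks to foreign borrowers 852.19.)

-7307.38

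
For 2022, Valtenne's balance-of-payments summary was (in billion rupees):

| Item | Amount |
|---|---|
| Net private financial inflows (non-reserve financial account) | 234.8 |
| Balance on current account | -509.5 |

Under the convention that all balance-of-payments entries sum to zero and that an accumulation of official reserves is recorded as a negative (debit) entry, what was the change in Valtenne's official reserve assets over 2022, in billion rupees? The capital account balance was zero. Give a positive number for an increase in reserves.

Official reserve transactions balance = -((-509.5) + 234.8) = 274.7
An accumulation of reserves is recorded as a debit (negative entry), so the change in the stock of reserves is the negative of that balance.
Change in official reserves = -(274.7) = -274.7

-274.7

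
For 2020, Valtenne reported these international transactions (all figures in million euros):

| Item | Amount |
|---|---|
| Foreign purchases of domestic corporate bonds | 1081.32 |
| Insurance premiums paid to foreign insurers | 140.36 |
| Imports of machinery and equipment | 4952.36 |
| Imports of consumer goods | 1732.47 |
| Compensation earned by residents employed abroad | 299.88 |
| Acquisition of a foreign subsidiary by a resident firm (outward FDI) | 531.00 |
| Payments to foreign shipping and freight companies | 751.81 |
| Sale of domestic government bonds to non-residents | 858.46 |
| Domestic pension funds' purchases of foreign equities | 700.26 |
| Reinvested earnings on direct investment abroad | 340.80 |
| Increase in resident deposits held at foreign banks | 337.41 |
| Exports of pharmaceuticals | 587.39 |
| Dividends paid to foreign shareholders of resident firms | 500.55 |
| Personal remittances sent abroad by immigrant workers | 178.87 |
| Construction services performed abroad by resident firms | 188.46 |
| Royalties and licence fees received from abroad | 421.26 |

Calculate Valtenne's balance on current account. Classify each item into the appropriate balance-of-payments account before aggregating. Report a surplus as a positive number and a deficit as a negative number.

-6418.63

Goods: 587.39 - 4952.36 - 1732.47 = -6097.44
Services: -751.81 + 188.46 + 421.26 - 140.36 = -282.45
Primary income: 299.88 - 500.55 + 340.80 = 140.13
Secondary income: -178.87
Current account = (-6097.44) + (-282.45) + 140.13 + (-178.87) = -6418.63
(Excluded from the current account — financial account: foreign purchases of domestic corporate bonds 1081.32, acquisition of a foreign subsidiary by a resident firm (outward FDI) 531.00, sale of domestic government bonds to non-residents 858.46, domestic pension funds' purchases of foreign equities 700.26, increase in resident deposits held at foreign banks 337.41.)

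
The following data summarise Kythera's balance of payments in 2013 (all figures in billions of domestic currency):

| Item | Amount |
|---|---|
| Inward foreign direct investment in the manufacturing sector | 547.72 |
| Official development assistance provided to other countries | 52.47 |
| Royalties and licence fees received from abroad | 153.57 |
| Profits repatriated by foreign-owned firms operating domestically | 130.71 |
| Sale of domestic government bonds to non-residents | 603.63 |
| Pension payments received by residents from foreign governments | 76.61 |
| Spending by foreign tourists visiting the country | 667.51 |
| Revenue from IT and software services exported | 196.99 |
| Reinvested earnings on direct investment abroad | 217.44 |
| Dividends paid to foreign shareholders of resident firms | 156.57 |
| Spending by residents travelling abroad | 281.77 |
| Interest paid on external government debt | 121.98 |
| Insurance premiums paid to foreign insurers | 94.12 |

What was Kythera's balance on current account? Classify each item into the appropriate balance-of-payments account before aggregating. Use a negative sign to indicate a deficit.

Services: -94.12 - 281.77 + 153.57 + 196.99 + 667.51 = 642.18
Primary income: -130.71 - 156.57 - 121.98 + 217.44 = -191.82
Secondary income: -52.47 + 76.61 = 24.14
Current account = 642.18 + (-191.82) + 24.14 = 474.50
(Excluded from the current account — financial account: inward foreign direct investment in the manufacturing sector 547.72, sale of domestic government bonds to non-residents 603.63.)

474.50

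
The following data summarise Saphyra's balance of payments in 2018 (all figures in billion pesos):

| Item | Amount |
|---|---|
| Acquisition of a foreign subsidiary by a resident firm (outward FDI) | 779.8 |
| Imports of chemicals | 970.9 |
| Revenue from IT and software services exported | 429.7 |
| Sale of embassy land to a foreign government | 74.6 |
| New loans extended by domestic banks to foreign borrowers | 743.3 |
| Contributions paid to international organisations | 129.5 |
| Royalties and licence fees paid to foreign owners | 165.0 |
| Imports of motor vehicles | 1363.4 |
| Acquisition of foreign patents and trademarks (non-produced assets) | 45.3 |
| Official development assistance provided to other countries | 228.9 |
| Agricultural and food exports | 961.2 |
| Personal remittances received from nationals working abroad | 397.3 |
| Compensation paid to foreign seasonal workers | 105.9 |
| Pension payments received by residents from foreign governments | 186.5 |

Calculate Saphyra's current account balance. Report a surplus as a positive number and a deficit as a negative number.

-988.9

Goods: 961.2 - 1363.4 - 970.9 = -1373.1
Services: 429.7 - 165.0 = 264.7
Primary income: -105.9
Secondary income: 397.3 - 129.5 - 228.9 + 186.5 = 225.4
Current account = (-1373.1) + 264.7 + (-105.9) + 225.4 = -988.9
(Excluded from the current account — financial account: acquisition of a foreign subsidiary by a resident firm (outward FDI) 779.8, new loans extended by domestic banks to foreign borrowers 743.3; capital account: sale of embassy land to a foreign government 74.6, acquisition of foreign patents and trademarks (non-produced assets) 45.3.)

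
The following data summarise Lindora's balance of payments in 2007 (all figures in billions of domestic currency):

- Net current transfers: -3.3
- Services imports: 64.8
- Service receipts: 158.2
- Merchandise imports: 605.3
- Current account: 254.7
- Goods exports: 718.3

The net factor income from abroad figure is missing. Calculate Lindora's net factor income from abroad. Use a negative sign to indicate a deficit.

Current account = goods balance + services balance + net primary income + net secondary income
Sum of the known components = 203.1
Net factor income from abroad = CA - (known components) = 254.7 - 203.1 = 51.6

51.6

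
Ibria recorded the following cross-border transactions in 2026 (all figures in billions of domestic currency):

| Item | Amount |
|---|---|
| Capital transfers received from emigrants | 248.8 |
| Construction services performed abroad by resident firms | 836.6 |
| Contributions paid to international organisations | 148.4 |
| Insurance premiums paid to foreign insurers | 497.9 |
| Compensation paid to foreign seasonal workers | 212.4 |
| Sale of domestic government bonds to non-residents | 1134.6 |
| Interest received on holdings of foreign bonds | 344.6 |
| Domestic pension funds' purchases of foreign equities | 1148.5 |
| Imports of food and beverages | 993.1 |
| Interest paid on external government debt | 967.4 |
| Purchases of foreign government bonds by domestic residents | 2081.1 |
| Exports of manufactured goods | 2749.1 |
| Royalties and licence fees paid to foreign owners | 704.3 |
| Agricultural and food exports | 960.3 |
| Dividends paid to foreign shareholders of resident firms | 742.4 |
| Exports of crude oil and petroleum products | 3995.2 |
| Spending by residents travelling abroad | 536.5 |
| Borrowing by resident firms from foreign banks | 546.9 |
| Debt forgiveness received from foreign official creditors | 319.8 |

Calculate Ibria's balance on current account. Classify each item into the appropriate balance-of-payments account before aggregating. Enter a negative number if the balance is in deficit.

Goods: -993.1 + 3995.2 + 960.3 + 2749.1 = 6711.5
Services: -497.9 + 836.6 - 536.5 - 704.3 = -902.1
Primary income: -967.4 - 742.4 - 212.4 + 344.6 = -1577.6
Secondary income: -148.4
Current account = 6711.5 + (-902.1) + (-1577.6) + (-148.4) = 4083.4
(Excluded from the current account — capital account: capital transfers received from emigrants 248.8, debt forgiveness received from foreign official creditors 319.8; financial account: sale of domestic government bonds to non-residents 1134.6, domestic pension funds' purchases of foreign equities 1148.5, purchases of foreign government bonds by domestic residents 2081.1, borrowing by resident firms from foreign banks 546.9.)

4083.4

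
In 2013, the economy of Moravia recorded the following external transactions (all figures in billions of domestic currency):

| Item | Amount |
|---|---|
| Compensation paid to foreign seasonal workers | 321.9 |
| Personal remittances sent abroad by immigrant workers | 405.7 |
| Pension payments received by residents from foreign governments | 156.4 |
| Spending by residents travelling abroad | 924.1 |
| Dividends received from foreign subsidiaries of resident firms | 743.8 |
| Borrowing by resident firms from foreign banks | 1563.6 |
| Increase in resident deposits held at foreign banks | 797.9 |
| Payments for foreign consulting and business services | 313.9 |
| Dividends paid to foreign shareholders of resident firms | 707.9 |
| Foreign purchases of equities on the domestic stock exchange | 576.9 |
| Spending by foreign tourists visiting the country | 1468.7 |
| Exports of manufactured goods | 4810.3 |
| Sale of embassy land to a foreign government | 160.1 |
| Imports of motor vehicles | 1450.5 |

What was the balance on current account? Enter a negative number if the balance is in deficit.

3055.2

Goods: 4810.3 - 1450.5 = 3359.8
Services: 1468.7 - 924.1 - 313.9 = 230.7
Primary income: 743.8 - 321.9 - 707.9 = -286.0
Secondary income: 156.4 - 405.7 = -249.3
Current account = 3359.8 + 230.7 + (-286.0) + (-249.3) = 3055.2
(Excluded from the current account — financial account: borrowing by resident firms from foreign banks 1563.6, increase in resident deposits held at foreign banks 797.9, foreign purchases of equities on the domestic stock exchange 576.9; capital account: sale of embassy land to a foreign government 160.1.)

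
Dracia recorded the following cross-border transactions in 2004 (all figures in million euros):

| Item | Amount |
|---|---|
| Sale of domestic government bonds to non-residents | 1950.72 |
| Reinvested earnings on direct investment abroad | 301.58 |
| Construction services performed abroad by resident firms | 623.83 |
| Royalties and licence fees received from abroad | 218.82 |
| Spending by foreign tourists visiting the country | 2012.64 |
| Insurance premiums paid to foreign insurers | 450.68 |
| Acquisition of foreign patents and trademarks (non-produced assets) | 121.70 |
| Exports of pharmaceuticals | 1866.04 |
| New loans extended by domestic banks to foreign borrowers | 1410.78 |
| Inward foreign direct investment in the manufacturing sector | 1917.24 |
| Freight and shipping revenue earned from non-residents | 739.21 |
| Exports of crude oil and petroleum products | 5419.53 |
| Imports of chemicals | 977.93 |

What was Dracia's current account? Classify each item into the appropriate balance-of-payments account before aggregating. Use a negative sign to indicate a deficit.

9753.04

Goods: 1866.04 - 977.93 + 5419.53 = 6307.64
Services: 2012.64 - 450.68 + 623.83 + 218.82 + 739.21 = 3143.82
Primary income: 301.58
Current account = 6307.64 + 3143.82 + 301.58 = 9753.04
(Excluded from the current account — financial account: sale of domestic government bonds to non-residents 1950.72, new loans extended by domestic banks to foreign borrowers 1410.78, inward foreign direct investment in the manufacturing sector 1917.24; capital account: acquisition of foreign patents and trademarks (non-produced assets) 121.70.)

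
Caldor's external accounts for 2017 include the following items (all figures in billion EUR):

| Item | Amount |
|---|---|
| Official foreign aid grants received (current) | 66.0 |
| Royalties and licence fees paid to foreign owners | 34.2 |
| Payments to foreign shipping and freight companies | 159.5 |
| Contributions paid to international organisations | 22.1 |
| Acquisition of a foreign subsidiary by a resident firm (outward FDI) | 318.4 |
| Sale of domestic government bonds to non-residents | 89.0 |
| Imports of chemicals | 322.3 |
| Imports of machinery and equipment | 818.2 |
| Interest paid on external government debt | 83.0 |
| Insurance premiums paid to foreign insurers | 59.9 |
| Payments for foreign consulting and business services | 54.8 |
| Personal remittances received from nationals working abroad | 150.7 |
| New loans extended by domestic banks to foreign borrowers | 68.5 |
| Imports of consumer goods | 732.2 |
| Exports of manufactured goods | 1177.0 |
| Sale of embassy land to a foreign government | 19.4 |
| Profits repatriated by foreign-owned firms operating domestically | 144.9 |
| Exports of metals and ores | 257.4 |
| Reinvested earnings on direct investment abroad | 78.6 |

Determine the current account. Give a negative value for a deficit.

Goods: 1177.0 - 322.3 - 818.2 - 732.2 + 257.4 = -438.3
Services: -34.2 - 59.9 - 54.8 - 159.5 = -308.4
Primary income: -83.0 + 78.6 - 144.9 = -149.3
Secondary income: -22.1 + 66.0 + 150.7 = 194.6
Current account = (-438.3) + (-308.4) + (-149.3) + 194.6 = -701.4
(Excluded from the current account — financial account: acquisition of a foreign subsidiary by a resident firm (outward FDI) 318.4, sale of domestic government bonds to non-residents 89.0, new loans extended by domestic banks to foreign borrowers 68.5; capital account: sale of embassy land to a foreign government 19.4.)

-701.4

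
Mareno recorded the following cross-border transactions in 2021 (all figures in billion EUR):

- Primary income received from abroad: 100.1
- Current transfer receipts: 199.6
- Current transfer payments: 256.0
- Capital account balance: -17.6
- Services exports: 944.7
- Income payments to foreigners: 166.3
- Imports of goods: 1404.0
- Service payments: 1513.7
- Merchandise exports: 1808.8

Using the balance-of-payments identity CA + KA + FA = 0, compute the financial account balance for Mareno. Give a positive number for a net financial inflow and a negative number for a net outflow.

304.4

Goods balance = 1808.8 - 1404.0 = 404.8
Services balance = 944.7 - 1513.7 = -569.0
Trade balance (goods + services) = 404.8 + (-569.0) = -164.2
Net primary income = 100.1 - 166.3 = -66.2
Net secondary income = 199.6 - 256.0 = -56.4
Current account = -164.2 + (-66.2) + (-56.4) = -286.8
Financial account = -(-286.8 + (-17.6)) = 304.4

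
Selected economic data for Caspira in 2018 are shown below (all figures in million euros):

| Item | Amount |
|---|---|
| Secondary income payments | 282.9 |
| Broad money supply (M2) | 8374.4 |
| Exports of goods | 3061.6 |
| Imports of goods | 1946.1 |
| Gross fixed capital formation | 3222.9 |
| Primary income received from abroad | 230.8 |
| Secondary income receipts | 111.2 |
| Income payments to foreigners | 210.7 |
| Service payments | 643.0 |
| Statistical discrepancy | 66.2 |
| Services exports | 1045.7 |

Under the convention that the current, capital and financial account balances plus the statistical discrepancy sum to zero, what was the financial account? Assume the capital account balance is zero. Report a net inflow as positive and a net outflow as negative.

-1432.8

Goods balance = 3061.6 - 1946.1 = 1115.5
Services balance = 1045.7 - 643.0 = 402.7
Trade balance (goods + services) = 1115.5 + 402.7 = 1518.2
Net primary income = 230.8 - 210.7 = 20.1
Net secondary income = 111.2 - 282.9 = -171.7
Current account = 1518.2 + 20.1 + (-171.7) = 1366.6
Financial account = -(1366.6 + 66.2) = -1432.8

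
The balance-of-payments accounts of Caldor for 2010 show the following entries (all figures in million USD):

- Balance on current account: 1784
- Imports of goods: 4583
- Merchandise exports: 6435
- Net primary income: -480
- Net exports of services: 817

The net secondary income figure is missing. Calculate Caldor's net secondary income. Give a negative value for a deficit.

-405

Current account = goods balance + services balance + net primary income + net secondary income
Sum of the known components = 2189
Net secondary income = CA - (known components) = 1784 - 2189 = -405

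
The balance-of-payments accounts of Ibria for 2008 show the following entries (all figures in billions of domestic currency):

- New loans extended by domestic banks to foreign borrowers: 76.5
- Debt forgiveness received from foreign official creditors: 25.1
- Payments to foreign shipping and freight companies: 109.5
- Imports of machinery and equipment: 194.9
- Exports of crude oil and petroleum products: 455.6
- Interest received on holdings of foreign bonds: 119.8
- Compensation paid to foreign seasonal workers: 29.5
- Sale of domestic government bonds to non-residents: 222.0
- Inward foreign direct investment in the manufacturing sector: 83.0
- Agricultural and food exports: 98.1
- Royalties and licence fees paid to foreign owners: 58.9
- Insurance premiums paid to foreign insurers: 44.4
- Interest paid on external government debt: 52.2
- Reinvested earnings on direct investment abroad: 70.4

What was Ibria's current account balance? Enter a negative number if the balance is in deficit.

254.5

Goods: 98.1 + 455.6 - 194.9 = 358.8
Services: -44.4 - 58.9 - 109.5 = -212.8
Primary income: -52.2 + 119.8 - 29.5 + 70.4 = 108.5
Current account = 358.8 + (-212.8) + 108.5 = 254.5
(Excluded from the current account — financial account: new loans extended by domestic banks to foreign borrowers 76.5, sale of domestic government bonds to non-residents 222.0, inward foreign direct investment in the manufacturing sector 83.0; capital account: debt forgiveness received from foreign official creditors 25.1.)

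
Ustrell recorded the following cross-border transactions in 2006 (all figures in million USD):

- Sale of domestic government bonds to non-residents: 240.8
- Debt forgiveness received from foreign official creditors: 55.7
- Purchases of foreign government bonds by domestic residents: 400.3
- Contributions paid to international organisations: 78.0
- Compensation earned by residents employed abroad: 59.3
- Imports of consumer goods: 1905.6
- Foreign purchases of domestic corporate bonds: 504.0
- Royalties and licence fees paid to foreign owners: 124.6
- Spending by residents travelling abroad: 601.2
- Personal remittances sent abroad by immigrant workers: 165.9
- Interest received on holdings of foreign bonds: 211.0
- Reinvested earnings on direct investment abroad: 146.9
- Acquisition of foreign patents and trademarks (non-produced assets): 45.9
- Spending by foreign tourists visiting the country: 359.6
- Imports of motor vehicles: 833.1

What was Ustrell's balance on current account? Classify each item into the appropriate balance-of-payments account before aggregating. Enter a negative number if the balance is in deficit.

Goods: -833.1 - 1905.6 = -2738.7
Services: -124.6 - 601.2 + 359.6 = -366.2
Primary income: 211.0 + 146.9 + 59.3 = 417.2
Secondary income: -165.9 - 78.0 = -243.9
Current account = (-2738.7) + (-366.2) + 417.2 + (-243.9) = -2931.6
(Excluded from the current account — financial account: sale of domestic government bonds to non-residents 240.8, purchases of foreign government bonds by domestic residents 400.3, foreign purchases of domestic corporate bonds 504.0; capital account: debt forgiveness received from foreign official creditors 55.7, acquisition of foreign patents and trademarks (non-produced assets) 45.9.)

-2931.6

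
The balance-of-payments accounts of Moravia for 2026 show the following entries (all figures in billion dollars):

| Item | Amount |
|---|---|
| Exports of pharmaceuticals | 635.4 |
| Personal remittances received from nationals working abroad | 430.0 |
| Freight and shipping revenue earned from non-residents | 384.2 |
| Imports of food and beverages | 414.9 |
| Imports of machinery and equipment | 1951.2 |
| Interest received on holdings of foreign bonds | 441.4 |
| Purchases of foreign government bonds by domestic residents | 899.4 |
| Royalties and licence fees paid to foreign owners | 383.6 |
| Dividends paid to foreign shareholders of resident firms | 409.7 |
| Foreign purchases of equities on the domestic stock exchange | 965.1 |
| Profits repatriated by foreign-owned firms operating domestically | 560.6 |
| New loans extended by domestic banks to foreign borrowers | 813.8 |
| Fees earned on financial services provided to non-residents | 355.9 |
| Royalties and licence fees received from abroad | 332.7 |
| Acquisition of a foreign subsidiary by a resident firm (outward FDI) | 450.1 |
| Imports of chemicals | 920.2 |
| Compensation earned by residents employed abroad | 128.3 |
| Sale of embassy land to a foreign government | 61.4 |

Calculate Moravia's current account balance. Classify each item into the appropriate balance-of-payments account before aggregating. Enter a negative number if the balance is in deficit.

-1932.3

Goods: -920.2 - 1951.2 - 414.9 + 635.4 = -2650.9
Services: -383.6 + 332.7 + 384.2 + 355.9 = 689.2
Primary income: 128.3 + 441.4 - 560.6 - 409.7 = -400.6
Secondary income: 430.0
Current account = (-2650.9) + 689.2 + (-400.6) + 430.0 = -1932.3
(Excluded from the current account — financial account: purchases of foreign government bonds by domestic residents 899.4, foreign purchases of equities on the domestic stock exchange 965.1, new loans extended by domestic banks to foreign borrowers 813.8, acquisition of a foreign subsidiary by a resident firm (outward FDI) 450.1; capital account: sale of embassy land to a foreign government 61.4.)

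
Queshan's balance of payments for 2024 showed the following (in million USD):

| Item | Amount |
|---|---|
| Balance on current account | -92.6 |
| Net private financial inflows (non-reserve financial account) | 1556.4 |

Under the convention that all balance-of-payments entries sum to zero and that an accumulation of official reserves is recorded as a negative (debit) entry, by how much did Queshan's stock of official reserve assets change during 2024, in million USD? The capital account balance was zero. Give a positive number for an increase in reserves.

1463.8

Official reserve transactions balance = -((-92.6) + 1556.4) = -1463.8
An accumulation of reserves is recorded as a debit (negative entry), so the change in the stock of reserves is the negative of that balance.
Change in official reserves = -(-1463.8) = 1463.8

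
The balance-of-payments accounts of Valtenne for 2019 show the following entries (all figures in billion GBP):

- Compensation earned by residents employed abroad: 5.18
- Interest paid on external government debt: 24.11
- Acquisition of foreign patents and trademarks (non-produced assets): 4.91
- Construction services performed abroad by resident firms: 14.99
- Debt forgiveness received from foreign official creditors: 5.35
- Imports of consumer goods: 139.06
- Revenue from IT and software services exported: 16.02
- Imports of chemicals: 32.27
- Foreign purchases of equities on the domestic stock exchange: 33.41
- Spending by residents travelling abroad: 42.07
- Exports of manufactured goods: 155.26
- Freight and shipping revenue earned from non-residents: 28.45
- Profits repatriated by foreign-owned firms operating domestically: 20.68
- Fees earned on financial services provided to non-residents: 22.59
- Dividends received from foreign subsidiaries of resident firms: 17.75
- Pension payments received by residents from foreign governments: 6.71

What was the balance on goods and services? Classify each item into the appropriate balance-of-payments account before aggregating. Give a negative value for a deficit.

Goods: 155.26 - 139.06 - 32.27 = -16.07
Services: 28.45 + 22.59 - 42.07 + 14.99 + 16.02 = 39.98
Trade balance = -16.07 + 39.98 = 23.91
(Excluded from the trade balance — primary income: compensation earned by residents employed abroad 5.18, interest paid on external government debt 24.11, profits repatriated by foreign-owned firms operating domestically 20.68, dividends received from foreign subsidiaries of resident firms 17.75; capital account: acquisition of foreign patents and trademarks (non-produced assets) 4.91, debt forgiveness received from foreign official creditors 5.35; financial account: foreign purchases of equities on the domestic stock exchange 33.41; secondary income: pension payments received by residents from foreign governments 6.71.)

23.91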